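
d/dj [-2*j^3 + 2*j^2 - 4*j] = -6*j^2 + 4*j - 4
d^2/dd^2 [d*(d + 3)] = 2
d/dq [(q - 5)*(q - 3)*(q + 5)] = 3*q^2 - 6*q - 25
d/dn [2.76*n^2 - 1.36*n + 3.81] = 5.52*n - 1.36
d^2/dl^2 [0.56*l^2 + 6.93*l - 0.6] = 1.12000000000000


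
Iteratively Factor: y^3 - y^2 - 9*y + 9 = (y - 3)*(y^2 + 2*y - 3) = (y - 3)*(y + 3)*(y - 1)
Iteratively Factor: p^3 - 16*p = (p - 4)*(p^2 + 4*p) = p*(p - 4)*(p + 4)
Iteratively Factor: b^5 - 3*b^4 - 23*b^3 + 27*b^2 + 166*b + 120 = (b - 4)*(b^4 + b^3 - 19*b^2 - 49*b - 30) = (b - 4)*(b + 1)*(b^3 - 19*b - 30) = (b - 5)*(b - 4)*(b + 1)*(b^2 + 5*b + 6) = (b - 5)*(b - 4)*(b + 1)*(b + 3)*(b + 2)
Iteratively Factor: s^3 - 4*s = (s - 2)*(s^2 + 2*s) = (s - 2)*(s + 2)*(s)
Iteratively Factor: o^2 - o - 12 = (o - 4)*(o + 3)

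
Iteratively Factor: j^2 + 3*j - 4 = (j - 1)*(j + 4)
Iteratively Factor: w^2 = (w)*(w)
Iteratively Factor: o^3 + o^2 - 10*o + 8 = (o + 4)*(o^2 - 3*o + 2) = (o - 1)*(o + 4)*(o - 2)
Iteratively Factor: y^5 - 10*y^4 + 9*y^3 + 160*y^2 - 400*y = (y - 5)*(y^4 - 5*y^3 - 16*y^2 + 80*y) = y*(y - 5)*(y^3 - 5*y^2 - 16*y + 80) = y*(y - 5)*(y + 4)*(y^2 - 9*y + 20) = y*(y - 5)*(y - 4)*(y + 4)*(y - 5)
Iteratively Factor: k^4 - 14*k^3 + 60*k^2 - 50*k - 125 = (k - 5)*(k^3 - 9*k^2 + 15*k + 25) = (k - 5)^2*(k^2 - 4*k - 5) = (k - 5)^3*(k + 1)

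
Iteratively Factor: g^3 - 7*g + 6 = (g + 3)*(g^2 - 3*g + 2) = (g - 2)*(g + 3)*(g - 1)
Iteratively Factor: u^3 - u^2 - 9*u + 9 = (u - 1)*(u^2 - 9) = (u - 1)*(u + 3)*(u - 3)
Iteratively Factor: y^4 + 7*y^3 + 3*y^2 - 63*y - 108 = (y + 3)*(y^3 + 4*y^2 - 9*y - 36) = (y - 3)*(y + 3)*(y^2 + 7*y + 12) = (y - 3)*(y + 3)*(y + 4)*(y + 3)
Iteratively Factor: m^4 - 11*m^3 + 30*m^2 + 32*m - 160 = (m - 5)*(m^3 - 6*m^2 + 32) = (m - 5)*(m - 4)*(m^2 - 2*m - 8) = (m - 5)*(m - 4)^2*(m + 2)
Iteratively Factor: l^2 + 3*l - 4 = (l - 1)*(l + 4)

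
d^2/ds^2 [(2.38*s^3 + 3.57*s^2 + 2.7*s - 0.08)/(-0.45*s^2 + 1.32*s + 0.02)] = (3.5527136788005e-15*s^4 - 13.671324*s^3 - 0.472571999999999*s^2 - 0.436632000000001*s + 0.419928)/(0.091125*s^6 - 0.8019*s^5 + 2.34009*s^4 - 2.228688*s^3 - 0.104004*s^2 - 0.001584*s - 8.0e-6)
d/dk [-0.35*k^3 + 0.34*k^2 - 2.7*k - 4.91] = -1.05*k^2 + 0.68*k - 2.7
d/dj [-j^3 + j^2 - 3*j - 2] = -3*j^2 + 2*j - 3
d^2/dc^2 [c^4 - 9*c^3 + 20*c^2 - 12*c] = 12*c^2 - 54*c + 40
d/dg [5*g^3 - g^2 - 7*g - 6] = 15*g^2 - 2*g - 7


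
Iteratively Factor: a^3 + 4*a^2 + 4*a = (a)*(a^2 + 4*a + 4) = a*(a + 2)*(a + 2)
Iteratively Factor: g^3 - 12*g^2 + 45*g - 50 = (g - 5)*(g^2 - 7*g + 10) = (g - 5)*(g - 2)*(g - 5)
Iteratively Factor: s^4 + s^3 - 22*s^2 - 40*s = (s + 2)*(s^3 - s^2 - 20*s) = (s - 5)*(s + 2)*(s^2 + 4*s) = (s - 5)*(s + 2)*(s + 4)*(s)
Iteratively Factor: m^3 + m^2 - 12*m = (m - 3)*(m^2 + 4*m) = m*(m - 3)*(m + 4)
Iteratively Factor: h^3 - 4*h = (h)*(h^2 - 4) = h*(h - 2)*(h + 2)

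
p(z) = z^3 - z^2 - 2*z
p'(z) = 3*z^2 - 2*z - 2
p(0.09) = -0.19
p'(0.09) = -2.16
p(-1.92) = -6.92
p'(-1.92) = 12.90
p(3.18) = 15.69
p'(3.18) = 21.98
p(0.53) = -1.19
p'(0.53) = -2.22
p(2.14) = 0.94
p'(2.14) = 7.46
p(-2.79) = -23.92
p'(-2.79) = 26.93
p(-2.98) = -29.38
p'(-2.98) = 30.60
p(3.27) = 17.73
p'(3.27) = 23.54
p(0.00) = 0.00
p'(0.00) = -2.00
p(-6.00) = -240.00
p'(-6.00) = 118.00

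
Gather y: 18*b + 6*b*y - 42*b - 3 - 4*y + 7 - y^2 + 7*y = -24*b - y^2 + y*(6*b + 3) + 4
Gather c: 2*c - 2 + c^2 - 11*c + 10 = c^2 - 9*c + 8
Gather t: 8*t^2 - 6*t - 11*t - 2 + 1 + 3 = 8*t^2 - 17*t + 2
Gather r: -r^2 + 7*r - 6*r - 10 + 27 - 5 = -r^2 + r + 12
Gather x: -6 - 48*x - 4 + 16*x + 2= -32*x - 8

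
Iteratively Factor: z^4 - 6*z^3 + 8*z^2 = (z)*(z^3 - 6*z^2 + 8*z) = z*(z - 4)*(z^2 - 2*z) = z*(z - 4)*(z - 2)*(z)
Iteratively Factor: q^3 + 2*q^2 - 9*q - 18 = (q - 3)*(q^2 + 5*q + 6) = (q - 3)*(q + 2)*(q + 3)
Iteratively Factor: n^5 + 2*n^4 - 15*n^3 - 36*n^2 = (n)*(n^4 + 2*n^3 - 15*n^2 - 36*n) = n*(n + 3)*(n^3 - n^2 - 12*n) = n*(n - 4)*(n + 3)*(n^2 + 3*n) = n^2*(n - 4)*(n + 3)*(n + 3)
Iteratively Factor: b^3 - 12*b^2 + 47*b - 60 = (b - 3)*(b^2 - 9*b + 20) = (b - 4)*(b - 3)*(b - 5)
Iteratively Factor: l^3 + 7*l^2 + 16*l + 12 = (l + 2)*(l^2 + 5*l + 6) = (l + 2)^2*(l + 3)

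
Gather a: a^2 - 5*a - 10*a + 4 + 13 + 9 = a^2 - 15*a + 26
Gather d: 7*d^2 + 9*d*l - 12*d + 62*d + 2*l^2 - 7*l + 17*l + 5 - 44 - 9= 7*d^2 + d*(9*l + 50) + 2*l^2 + 10*l - 48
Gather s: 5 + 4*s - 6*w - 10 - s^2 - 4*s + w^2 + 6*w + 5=-s^2 + w^2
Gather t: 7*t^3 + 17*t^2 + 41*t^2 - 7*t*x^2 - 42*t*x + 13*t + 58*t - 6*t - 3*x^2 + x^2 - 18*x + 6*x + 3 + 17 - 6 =7*t^3 + 58*t^2 + t*(-7*x^2 - 42*x + 65) - 2*x^2 - 12*x + 14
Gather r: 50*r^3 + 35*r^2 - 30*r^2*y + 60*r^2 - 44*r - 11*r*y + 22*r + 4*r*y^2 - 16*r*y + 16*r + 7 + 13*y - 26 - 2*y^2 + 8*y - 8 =50*r^3 + r^2*(95 - 30*y) + r*(4*y^2 - 27*y - 6) - 2*y^2 + 21*y - 27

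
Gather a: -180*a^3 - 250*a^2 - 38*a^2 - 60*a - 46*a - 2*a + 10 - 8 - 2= -180*a^3 - 288*a^2 - 108*a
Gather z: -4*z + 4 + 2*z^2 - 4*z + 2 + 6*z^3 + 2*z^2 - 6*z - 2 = 6*z^3 + 4*z^2 - 14*z + 4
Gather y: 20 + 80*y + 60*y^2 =60*y^2 + 80*y + 20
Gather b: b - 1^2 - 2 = b - 3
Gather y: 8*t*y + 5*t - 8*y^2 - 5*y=5*t - 8*y^2 + y*(8*t - 5)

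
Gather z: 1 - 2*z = 1 - 2*z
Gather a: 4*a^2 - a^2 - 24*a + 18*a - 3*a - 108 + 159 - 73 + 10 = 3*a^2 - 9*a - 12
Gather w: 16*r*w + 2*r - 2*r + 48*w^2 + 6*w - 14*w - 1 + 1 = 48*w^2 + w*(16*r - 8)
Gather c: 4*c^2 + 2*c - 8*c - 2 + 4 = 4*c^2 - 6*c + 2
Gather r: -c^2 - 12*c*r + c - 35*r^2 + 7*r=-c^2 + c - 35*r^2 + r*(7 - 12*c)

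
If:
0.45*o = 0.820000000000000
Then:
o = 1.82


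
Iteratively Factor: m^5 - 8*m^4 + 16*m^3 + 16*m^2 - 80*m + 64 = (m + 2)*(m^4 - 10*m^3 + 36*m^2 - 56*m + 32) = (m - 2)*(m + 2)*(m^3 - 8*m^2 + 20*m - 16) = (m - 2)^2*(m + 2)*(m^2 - 6*m + 8) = (m - 4)*(m - 2)^2*(m + 2)*(m - 2)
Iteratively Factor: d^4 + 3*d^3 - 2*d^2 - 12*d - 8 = (d + 2)*(d^3 + d^2 - 4*d - 4) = (d + 1)*(d + 2)*(d^2 - 4) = (d - 2)*(d + 1)*(d + 2)*(d + 2)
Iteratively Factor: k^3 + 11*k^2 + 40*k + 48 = (k + 4)*(k^2 + 7*k + 12) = (k + 4)^2*(k + 3)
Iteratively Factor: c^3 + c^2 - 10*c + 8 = (c - 1)*(c^2 + 2*c - 8) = (c - 1)*(c + 4)*(c - 2)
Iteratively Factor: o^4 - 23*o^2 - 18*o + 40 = (o - 1)*(o^3 + o^2 - 22*o - 40) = (o - 1)*(o + 4)*(o^2 - 3*o - 10) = (o - 5)*(o - 1)*(o + 4)*(o + 2)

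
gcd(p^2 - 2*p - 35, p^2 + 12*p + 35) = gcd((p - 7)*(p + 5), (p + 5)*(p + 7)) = p + 5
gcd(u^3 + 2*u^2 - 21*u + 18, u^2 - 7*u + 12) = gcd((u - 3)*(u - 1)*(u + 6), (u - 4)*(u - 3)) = u - 3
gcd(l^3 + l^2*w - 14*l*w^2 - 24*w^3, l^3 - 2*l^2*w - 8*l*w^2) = -l^2 + 2*l*w + 8*w^2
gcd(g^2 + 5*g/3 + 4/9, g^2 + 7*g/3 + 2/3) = g + 1/3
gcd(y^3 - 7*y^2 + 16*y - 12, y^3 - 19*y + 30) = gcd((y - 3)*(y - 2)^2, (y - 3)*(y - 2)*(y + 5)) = y^2 - 5*y + 6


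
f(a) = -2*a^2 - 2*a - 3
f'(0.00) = -2.00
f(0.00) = -3.00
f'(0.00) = -2.00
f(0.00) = -3.00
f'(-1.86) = 5.44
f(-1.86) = -6.20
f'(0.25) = -3.00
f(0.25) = -3.62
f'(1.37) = -7.48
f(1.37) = -9.49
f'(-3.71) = 12.84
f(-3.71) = -23.11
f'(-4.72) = 16.88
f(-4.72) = -38.12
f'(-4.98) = 17.92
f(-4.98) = -42.64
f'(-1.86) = 5.44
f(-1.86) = -6.20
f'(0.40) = -3.60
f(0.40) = -4.12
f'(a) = -4*a - 2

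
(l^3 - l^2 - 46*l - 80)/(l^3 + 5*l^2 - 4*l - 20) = (l - 8)/(l - 2)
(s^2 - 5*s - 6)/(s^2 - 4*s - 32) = (-s^2 + 5*s + 6)/(-s^2 + 4*s + 32)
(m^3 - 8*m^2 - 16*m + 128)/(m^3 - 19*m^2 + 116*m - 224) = (m + 4)/(m - 7)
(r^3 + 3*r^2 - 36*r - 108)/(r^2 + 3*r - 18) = (r^2 - 3*r - 18)/(r - 3)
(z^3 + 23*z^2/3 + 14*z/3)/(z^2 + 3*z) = (3*z^2 + 23*z + 14)/(3*(z + 3))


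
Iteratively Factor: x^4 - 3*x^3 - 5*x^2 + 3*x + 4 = (x + 1)*(x^3 - 4*x^2 - x + 4) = (x + 1)^2*(x^2 - 5*x + 4) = (x - 1)*(x + 1)^2*(x - 4)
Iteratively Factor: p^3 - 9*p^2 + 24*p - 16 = (p - 4)*(p^2 - 5*p + 4) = (p - 4)*(p - 1)*(p - 4)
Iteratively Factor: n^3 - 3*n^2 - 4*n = (n + 1)*(n^2 - 4*n) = n*(n + 1)*(n - 4)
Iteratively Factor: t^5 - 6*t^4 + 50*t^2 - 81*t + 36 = (t - 1)*(t^4 - 5*t^3 - 5*t^2 + 45*t - 36) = (t - 1)^2*(t^3 - 4*t^2 - 9*t + 36) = (t - 1)^2*(t + 3)*(t^2 - 7*t + 12) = (t - 3)*(t - 1)^2*(t + 3)*(t - 4)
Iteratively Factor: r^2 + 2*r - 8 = (r - 2)*(r + 4)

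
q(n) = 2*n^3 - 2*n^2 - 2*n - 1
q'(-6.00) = 238.00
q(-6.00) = -493.00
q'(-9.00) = 520.00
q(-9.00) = -1603.00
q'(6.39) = 217.43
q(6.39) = 426.39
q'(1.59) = 6.81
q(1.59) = -1.20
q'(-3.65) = 92.54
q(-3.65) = -117.60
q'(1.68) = 8.21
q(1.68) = -0.52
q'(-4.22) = 121.73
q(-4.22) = -178.48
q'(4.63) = 108.10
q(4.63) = 145.37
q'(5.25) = 142.38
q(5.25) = 222.78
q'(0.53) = -2.43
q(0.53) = -2.32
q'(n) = 6*n^2 - 4*n - 2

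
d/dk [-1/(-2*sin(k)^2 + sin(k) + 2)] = (1 - 4*sin(k))*cos(k)/(sin(k) + cos(2*k) + 1)^2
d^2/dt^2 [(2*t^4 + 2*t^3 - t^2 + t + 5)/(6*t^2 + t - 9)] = 2*(72*t^6 + 36*t^5 - 318*t^4 + 8*t^3 + 1296*t^2 + 738*t + 203)/(216*t^6 + 108*t^5 - 954*t^4 - 323*t^3 + 1431*t^2 + 243*t - 729)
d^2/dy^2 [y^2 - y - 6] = 2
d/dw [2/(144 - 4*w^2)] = w/(w^2 - 36)^2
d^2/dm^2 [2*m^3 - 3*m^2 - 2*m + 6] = 12*m - 6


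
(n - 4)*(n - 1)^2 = n^3 - 6*n^2 + 9*n - 4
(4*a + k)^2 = 16*a^2 + 8*a*k + k^2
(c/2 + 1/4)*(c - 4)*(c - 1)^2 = c^4/2 - 11*c^3/4 + 3*c^2 + c/4 - 1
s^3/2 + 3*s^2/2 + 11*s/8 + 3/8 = (s/2 + 1/2)*(s + 1/2)*(s + 3/2)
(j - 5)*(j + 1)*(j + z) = j^3 + j^2*z - 4*j^2 - 4*j*z - 5*j - 5*z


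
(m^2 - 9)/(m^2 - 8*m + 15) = (m + 3)/(m - 5)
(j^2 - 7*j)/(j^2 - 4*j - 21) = j/(j + 3)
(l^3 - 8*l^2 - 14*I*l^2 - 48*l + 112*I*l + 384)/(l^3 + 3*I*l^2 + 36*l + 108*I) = (l^2 - 8*l*(1 + I) + 64*I)/(l^2 + 9*I*l - 18)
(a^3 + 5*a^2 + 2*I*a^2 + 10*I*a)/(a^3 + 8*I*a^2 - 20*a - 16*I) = a*(a + 5)/(a^2 + 6*I*a - 8)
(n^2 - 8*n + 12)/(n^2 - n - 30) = (n - 2)/(n + 5)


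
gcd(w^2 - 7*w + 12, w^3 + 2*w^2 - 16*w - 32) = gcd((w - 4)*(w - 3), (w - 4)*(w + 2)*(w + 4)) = w - 4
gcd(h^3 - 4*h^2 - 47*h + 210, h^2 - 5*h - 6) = h - 6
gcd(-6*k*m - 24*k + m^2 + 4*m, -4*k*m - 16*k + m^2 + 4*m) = m + 4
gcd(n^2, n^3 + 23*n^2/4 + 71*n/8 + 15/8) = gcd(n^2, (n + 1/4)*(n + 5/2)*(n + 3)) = 1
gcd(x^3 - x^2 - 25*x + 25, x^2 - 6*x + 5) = x^2 - 6*x + 5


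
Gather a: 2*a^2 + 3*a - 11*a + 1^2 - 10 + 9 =2*a^2 - 8*a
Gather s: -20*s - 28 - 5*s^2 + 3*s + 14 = -5*s^2 - 17*s - 14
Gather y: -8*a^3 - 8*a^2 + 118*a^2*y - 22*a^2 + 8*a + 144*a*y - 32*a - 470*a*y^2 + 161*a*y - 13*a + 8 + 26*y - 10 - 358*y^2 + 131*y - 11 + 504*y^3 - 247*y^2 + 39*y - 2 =-8*a^3 - 30*a^2 - 37*a + 504*y^3 + y^2*(-470*a - 605) + y*(118*a^2 + 305*a + 196) - 15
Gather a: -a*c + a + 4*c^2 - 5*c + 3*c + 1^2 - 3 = a*(1 - c) + 4*c^2 - 2*c - 2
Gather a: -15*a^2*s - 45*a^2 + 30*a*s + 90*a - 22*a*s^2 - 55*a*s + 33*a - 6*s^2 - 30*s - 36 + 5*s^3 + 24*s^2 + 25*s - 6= a^2*(-15*s - 45) + a*(-22*s^2 - 25*s + 123) + 5*s^3 + 18*s^2 - 5*s - 42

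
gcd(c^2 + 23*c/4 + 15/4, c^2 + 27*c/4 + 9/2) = c + 3/4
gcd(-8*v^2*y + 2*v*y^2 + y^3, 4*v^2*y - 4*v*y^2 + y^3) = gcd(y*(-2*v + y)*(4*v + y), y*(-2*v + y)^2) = -2*v*y + y^2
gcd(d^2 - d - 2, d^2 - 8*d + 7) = 1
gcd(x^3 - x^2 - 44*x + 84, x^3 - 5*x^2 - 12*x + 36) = x^2 - 8*x + 12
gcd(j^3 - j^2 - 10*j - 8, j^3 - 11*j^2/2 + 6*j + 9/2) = 1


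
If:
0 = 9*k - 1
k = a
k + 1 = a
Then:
No Solution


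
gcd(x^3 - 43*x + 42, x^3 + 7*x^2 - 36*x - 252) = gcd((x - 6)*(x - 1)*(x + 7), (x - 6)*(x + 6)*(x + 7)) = x^2 + x - 42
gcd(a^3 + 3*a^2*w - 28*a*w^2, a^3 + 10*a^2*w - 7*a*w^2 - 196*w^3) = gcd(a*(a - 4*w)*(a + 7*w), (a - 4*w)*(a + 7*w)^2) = -a^2 - 3*a*w + 28*w^2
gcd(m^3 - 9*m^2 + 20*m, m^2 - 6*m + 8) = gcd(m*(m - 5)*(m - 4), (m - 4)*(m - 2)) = m - 4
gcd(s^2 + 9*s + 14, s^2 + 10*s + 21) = s + 7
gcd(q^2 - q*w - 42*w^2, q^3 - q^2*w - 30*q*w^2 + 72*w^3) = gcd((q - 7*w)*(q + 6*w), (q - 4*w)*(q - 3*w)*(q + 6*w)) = q + 6*w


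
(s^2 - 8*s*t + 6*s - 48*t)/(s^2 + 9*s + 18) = (s - 8*t)/(s + 3)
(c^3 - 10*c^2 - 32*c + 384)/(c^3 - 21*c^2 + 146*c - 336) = (c^2 - 2*c - 48)/(c^2 - 13*c + 42)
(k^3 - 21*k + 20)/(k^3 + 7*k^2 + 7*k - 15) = (k - 4)/(k + 3)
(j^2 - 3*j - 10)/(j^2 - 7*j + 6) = (j^2 - 3*j - 10)/(j^2 - 7*j + 6)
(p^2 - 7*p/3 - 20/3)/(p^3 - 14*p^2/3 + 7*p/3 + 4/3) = (3*p + 5)/(3*p^2 - 2*p - 1)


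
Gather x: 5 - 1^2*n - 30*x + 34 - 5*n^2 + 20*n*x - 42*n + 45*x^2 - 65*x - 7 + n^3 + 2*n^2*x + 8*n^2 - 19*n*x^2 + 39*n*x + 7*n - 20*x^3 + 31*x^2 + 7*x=n^3 + 3*n^2 - 36*n - 20*x^3 + x^2*(76 - 19*n) + x*(2*n^2 + 59*n - 88) + 32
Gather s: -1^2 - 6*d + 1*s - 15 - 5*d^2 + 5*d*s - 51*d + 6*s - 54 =-5*d^2 - 57*d + s*(5*d + 7) - 70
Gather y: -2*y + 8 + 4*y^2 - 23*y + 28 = 4*y^2 - 25*y + 36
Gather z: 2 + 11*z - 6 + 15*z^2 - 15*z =15*z^2 - 4*z - 4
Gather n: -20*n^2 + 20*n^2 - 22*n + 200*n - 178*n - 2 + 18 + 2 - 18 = 0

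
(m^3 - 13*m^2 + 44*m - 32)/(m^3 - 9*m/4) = 4*(m^3 - 13*m^2 + 44*m - 32)/(m*(4*m^2 - 9))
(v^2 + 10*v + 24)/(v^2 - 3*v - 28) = (v + 6)/(v - 7)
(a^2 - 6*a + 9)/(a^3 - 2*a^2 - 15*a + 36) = 1/(a + 4)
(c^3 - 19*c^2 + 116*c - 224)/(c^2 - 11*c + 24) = (c^2 - 11*c + 28)/(c - 3)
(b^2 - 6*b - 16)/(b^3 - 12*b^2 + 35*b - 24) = (b + 2)/(b^2 - 4*b + 3)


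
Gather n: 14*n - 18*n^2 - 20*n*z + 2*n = -18*n^2 + n*(16 - 20*z)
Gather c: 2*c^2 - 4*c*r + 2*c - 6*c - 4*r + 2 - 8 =2*c^2 + c*(-4*r - 4) - 4*r - 6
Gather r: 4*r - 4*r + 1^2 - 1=0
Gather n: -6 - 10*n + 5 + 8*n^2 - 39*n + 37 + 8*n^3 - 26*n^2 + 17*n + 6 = 8*n^3 - 18*n^2 - 32*n + 42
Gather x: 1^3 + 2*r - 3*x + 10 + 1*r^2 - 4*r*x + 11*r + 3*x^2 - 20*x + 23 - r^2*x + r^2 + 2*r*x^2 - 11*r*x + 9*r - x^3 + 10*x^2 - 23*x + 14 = 2*r^2 + 22*r - x^3 + x^2*(2*r + 13) + x*(-r^2 - 15*r - 46) + 48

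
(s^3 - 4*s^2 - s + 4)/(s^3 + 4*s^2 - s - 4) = (s - 4)/(s + 4)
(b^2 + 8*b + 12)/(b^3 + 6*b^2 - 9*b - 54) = (b + 2)/(b^2 - 9)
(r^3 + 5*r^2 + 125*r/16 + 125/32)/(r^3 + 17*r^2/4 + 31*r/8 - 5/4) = (16*r^2 + 40*r + 25)/(4*(4*r^2 + 7*r - 2))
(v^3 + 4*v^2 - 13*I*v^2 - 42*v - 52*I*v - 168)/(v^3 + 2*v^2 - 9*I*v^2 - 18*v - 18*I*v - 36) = (v^2 + v*(4 - 7*I) - 28*I)/(v^2 + v*(2 - 3*I) - 6*I)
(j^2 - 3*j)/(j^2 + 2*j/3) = 3*(j - 3)/(3*j + 2)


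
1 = 1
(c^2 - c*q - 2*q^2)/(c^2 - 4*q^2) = (c + q)/(c + 2*q)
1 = 1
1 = 1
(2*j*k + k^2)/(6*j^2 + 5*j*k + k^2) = k/(3*j + k)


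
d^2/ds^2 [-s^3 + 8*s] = -6*s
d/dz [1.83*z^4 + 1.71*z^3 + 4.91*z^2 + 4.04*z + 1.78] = 7.32*z^3 + 5.13*z^2 + 9.82*z + 4.04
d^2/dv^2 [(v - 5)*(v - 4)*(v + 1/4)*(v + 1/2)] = 12*v^2 - 99*v/2 + 107/4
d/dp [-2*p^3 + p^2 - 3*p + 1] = -6*p^2 + 2*p - 3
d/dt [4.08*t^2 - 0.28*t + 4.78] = 8.16*t - 0.28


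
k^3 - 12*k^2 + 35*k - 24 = (k - 8)*(k - 3)*(k - 1)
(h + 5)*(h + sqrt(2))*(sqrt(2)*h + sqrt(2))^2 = 2*h^4 + 2*sqrt(2)*h^3 + 14*h^3 + 14*sqrt(2)*h^2 + 22*h^2 + 10*h + 22*sqrt(2)*h + 10*sqrt(2)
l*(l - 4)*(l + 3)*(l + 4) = l^4 + 3*l^3 - 16*l^2 - 48*l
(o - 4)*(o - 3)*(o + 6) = o^3 - o^2 - 30*o + 72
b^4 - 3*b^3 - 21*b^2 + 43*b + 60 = (b - 5)*(b - 3)*(b + 1)*(b + 4)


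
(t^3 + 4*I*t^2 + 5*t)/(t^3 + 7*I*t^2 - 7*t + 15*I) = t/(t + 3*I)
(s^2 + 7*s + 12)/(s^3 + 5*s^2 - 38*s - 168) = (s + 3)/(s^2 + s - 42)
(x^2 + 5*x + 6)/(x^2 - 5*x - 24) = (x + 2)/(x - 8)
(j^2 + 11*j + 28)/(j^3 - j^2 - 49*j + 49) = (j + 4)/(j^2 - 8*j + 7)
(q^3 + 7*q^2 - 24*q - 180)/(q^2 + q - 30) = q + 6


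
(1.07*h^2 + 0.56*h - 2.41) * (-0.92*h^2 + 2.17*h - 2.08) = -0.9844*h^4 + 1.8067*h^3 + 1.2068*h^2 - 6.3945*h + 5.0128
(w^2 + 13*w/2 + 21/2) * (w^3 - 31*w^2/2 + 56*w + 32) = w^5 - 9*w^4 - 137*w^3/4 + 933*w^2/4 + 796*w + 336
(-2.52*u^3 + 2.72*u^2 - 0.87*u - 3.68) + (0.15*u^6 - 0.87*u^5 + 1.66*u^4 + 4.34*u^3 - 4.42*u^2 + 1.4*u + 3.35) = 0.15*u^6 - 0.87*u^5 + 1.66*u^4 + 1.82*u^3 - 1.7*u^2 + 0.53*u - 0.33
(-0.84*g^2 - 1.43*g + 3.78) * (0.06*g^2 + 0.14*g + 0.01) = -0.0504*g^4 - 0.2034*g^3 + 0.0182*g^2 + 0.5149*g + 0.0378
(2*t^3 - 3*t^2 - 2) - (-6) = 2*t^3 - 3*t^2 + 4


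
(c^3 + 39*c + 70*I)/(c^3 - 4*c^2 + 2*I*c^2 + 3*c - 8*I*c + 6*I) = (c^2 - 2*I*c + 35)/(c^2 - 4*c + 3)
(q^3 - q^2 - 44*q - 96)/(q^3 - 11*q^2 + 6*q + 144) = (q + 4)/(q - 6)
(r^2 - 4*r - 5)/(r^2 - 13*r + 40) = (r + 1)/(r - 8)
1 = 1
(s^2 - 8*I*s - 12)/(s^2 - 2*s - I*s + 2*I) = (s^2 - 8*I*s - 12)/(s^2 - 2*s - I*s + 2*I)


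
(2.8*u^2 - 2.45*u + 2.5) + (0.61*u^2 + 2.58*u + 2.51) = 3.41*u^2 + 0.13*u + 5.01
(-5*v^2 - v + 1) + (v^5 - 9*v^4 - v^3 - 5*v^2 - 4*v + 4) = v^5 - 9*v^4 - v^3 - 10*v^2 - 5*v + 5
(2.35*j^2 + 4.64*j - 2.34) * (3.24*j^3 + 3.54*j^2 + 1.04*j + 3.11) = 7.614*j^5 + 23.3526*j^4 + 11.288*j^3 + 3.8505*j^2 + 11.9968*j - 7.2774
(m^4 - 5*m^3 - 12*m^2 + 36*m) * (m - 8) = m^5 - 13*m^4 + 28*m^3 + 132*m^2 - 288*m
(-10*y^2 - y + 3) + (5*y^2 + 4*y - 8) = -5*y^2 + 3*y - 5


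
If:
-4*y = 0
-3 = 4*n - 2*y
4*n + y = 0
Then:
No Solution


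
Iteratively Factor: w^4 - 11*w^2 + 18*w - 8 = (w - 1)*(w^3 + w^2 - 10*w + 8) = (w - 1)*(w + 4)*(w^2 - 3*w + 2) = (w - 1)^2*(w + 4)*(w - 2)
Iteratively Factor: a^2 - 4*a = (a - 4)*(a)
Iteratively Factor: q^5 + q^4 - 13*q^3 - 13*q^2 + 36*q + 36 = (q + 3)*(q^4 - 2*q^3 - 7*q^2 + 8*q + 12) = (q - 2)*(q + 3)*(q^3 - 7*q - 6) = (q - 3)*(q - 2)*(q + 3)*(q^2 + 3*q + 2) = (q - 3)*(q - 2)*(q + 1)*(q + 3)*(q + 2)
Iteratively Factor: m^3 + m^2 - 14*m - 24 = (m + 3)*(m^2 - 2*m - 8) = (m + 2)*(m + 3)*(m - 4)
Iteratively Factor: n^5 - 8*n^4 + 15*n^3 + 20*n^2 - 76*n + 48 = (n - 3)*(n^4 - 5*n^3 + 20*n - 16) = (n - 4)*(n - 3)*(n^3 - n^2 - 4*n + 4) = (n - 4)*(n - 3)*(n - 2)*(n^2 + n - 2) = (n - 4)*(n - 3)*(n - 2)*(n + 2)*(n - 1)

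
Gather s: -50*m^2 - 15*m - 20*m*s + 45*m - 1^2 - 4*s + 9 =-50*m^2 + 30*m + s*(-20*m - 4) + 8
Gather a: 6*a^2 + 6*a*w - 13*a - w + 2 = 6*a^2 + a*(6*w - 13) - w + 2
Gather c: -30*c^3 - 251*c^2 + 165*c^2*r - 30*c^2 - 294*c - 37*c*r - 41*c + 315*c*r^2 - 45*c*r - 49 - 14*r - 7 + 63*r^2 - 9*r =-30*c^3 + c^2*(165*r - 281) + c*(315*r^2 - 82*r - 335) + 63*r^2 - 23*r - 56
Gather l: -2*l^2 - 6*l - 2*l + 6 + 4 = -2*l^2 - 8*l + 10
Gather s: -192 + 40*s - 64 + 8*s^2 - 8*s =8*s^2 + 32*s - 256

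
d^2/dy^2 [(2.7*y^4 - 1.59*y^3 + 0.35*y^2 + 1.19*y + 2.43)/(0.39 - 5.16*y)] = (-431.33472*y^4 + 171.605088*y^3 - 24.126336*y^2 + 1.45103399999999*y - 134.296398)/(137.388096*y^3 - 31.151952*y^2 + 2.354508*y - 0.059319)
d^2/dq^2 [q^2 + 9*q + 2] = 2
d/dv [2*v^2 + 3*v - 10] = 4*v + 3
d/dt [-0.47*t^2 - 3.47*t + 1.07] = -0.94*t - 3.47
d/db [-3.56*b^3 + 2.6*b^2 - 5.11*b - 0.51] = -10.68*b^2 + 5.2*b - 5.11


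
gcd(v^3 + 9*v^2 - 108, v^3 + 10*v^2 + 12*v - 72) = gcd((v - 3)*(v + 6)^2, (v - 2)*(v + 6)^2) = v^2 + 12*v + 36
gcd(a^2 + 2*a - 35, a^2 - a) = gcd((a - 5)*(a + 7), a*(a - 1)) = 1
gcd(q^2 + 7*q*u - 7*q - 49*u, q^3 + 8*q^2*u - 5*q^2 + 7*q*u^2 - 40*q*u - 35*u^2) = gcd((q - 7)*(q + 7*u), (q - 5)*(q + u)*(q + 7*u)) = q + 7*u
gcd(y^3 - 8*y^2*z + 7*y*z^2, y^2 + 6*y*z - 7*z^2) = y - z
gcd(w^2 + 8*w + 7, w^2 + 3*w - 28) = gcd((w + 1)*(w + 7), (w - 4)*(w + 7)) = w + 7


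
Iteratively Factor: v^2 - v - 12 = (v + 3)*(v - 4)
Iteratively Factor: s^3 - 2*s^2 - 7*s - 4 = (s + 1)*(s^2 - 3*s - 4) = (s + 1)^2*(s - 4)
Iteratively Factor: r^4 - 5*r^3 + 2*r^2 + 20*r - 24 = (r - 2)*(r^3 - 3*r^2 - 4*r + 12) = (r - 2)^2*(r^2 - r - 6) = (r - 2)^2*(r + 2)*(r - 3)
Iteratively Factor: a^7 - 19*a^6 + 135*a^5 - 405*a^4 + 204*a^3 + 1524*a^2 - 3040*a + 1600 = (a - 5)*(a^6 - 14*a^5 + 65*a^4 - 80*a^3 - 196*a^2 + 544*a - 320) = (a - 5)*(a - 4)*(a^5 - 10*a^4 + 25*a^3 + 20*a^2 - 116*a + 80) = (a - 5)^2*(a - 4)*(a^4 - 5*a^3 + 20*a - 16) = (a - 5)^2*(a - 4)*(a + 2)*(a^3 - 7*a^2 + 14*a - 8) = (a - 5)^2*(a - 4)*(a - 2)*(a + 2)*(a^2 - 5*a + 4) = (a - 5)^2*(a - 4)*(a - 2)*(a - 1)*(a + 2)*(a - 4)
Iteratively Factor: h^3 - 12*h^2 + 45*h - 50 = (h - 5)*(h^2 - 7*h + 10) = (h - 5)^2*(h - 2)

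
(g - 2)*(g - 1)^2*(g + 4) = g^4 - 11*g^2 + 18*g - 8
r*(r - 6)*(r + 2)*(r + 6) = r^4 + 2*r^3 - 36*r^2 - 72*r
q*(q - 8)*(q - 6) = q^3 - 14*q^2 + 48*q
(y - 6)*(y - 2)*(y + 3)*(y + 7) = y^4 + 2*y^3 - 47*y^2 - 48*y + 252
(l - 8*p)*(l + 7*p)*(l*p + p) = l^3*p - l^2*p^2 + l^2*p - 56*l*p^3 - l*p^2 - 56*p^3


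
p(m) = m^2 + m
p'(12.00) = 25.00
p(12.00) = 156.00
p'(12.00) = 25.00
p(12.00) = 156.00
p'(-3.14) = -5.28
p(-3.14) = 6.72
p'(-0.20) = 0.60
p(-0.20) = -0.16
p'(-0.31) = 0.38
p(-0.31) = -0.21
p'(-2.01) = -3.02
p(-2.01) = 2.03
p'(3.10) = 7.20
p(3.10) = 12.71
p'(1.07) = 3.14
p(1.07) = 2.21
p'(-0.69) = -0.38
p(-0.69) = -0.21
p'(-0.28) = 0.44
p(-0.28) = -0.20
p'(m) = 2*m + 1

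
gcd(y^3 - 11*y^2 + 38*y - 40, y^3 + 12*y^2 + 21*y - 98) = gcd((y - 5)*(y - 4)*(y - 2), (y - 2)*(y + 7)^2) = y - 2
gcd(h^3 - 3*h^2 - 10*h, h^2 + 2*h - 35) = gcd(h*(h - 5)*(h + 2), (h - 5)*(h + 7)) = h - 5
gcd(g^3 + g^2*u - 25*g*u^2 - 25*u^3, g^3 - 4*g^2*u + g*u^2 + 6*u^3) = g + u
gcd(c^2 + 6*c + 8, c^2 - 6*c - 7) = 1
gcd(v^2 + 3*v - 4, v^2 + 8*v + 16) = v + 4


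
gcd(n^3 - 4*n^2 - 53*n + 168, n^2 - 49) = n + 7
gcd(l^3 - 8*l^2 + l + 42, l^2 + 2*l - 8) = 1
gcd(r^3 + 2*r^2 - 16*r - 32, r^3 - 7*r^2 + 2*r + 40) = r^2 - 2*r - 8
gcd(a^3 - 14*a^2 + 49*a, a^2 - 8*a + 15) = 1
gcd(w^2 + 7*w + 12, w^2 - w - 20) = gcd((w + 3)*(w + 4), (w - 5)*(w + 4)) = w + 4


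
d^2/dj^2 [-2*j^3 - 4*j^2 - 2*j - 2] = -12*j - 8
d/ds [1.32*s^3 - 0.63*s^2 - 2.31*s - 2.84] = 3.96*s^2 - 1.26*s - 2.31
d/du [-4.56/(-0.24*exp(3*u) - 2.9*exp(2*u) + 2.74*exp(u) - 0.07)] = (-3.2832*exp(2*u) - 26.448*exp(u) + 12.4944)*exp(u)/(0.24*exp(3*u) + 2.9*exp(2*u) - 2.74*exp(u) + 0.07)^2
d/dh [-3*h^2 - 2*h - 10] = -6*h - 2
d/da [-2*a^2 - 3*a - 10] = -4*a - 3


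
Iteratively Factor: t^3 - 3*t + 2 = (t - 1)*(t^2 + t - 2) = (t - 1)*(t + 2)*(t - 1)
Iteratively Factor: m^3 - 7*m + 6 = (m - 2)*(m^2 + 2*m - 3) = (m - 2)*(m + 3)*(m - 1)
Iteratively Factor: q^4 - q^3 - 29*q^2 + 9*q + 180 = (q - 3)*(q^3 + 2*q^2 - 23*q - 60) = (q - 3)*(q + 4)*(q^2 - 2*q - 15) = (q - 3)*(q + 3)*(q + 4)*(q - 5)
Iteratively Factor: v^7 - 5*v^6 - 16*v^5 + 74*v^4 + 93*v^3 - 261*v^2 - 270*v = (v - 3)*(v^6 - 2*v^5 - 22*v^4 + 8*v^3 + 117*v^2 + 90*v) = (v - 3)^2*(v^5 + v^4 - 19*v^3 - 49*v^2 - 30*v) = (v - 3)^2*(v + 2)*(v^4 - v^3 - 17*v^2 - 15*v) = v*(v - 3)^2*(v + 2)*(v^3 - v^2 - 17*v - 15) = v*(v - 3)^2*(v + 2)*(v + 3)*(v^2 - 4*v - 5) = v*(v - 5)*(v - 3)^2*(v + 2)*(v + 3)*(v + 1)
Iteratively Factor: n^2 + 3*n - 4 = (n + 4)*(n - 1)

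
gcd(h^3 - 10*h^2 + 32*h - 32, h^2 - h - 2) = h - 2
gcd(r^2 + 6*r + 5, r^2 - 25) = r + 5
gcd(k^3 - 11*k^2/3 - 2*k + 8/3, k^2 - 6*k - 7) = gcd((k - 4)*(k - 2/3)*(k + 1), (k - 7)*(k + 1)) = k + 1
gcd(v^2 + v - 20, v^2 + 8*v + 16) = 1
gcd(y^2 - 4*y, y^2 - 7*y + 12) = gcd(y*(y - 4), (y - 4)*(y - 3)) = y - 4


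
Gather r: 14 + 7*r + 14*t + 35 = 7*r + 14*t + 49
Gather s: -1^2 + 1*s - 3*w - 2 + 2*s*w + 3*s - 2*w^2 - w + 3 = s*(2*w + 4) - 2*w^2 - 4*w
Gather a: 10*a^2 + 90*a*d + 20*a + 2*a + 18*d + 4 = 10*a^2 + a*(90*d + 22) + 18*d + 4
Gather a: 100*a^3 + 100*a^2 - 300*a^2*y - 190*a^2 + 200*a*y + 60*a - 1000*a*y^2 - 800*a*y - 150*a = 100*a^3 + a^2*(-300*y - 90) + a*(-1000*y^2 - 600*y - 90)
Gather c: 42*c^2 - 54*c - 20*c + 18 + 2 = 42*c^2 - 74*c + 20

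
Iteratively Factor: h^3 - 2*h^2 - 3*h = (h - 3)*(h^2 + h) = (h - 3)*(h + 1)*(h)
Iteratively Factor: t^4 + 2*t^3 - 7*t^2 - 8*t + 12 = (t - 2)*(t^3 + 4*t^2 + t - 6) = (t - 2)*(t - 1)*(t^2 + 5*t + 6) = (t - 2)*(t - 1)*(t + 3)*(t + 2)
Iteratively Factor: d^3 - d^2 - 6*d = (d - 3)*(d^2 + 2*d) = d*(d - 3)*(d + 2)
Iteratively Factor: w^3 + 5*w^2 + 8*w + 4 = (w + 2)*(w^2 + 3*w + 2) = (w + 1)*(w + 2)*(w + 2)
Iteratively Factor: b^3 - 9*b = (b - 3)*(b^2 + 3*b) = b*(b - 3)*(b + 3)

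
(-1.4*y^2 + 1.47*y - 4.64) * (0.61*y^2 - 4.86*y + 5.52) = -0.854*y^4 + 7.7007*y^3 - 17.7026*y^2 + 30.6648*y - 25.6128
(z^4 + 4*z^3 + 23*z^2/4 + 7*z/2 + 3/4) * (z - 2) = z^5 + 2*z^4 - 9*z^3/4 - 8*z^2 - 25*z/4 - 3/2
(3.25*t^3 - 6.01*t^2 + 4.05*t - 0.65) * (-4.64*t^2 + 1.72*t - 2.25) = -15.08*t^5 + 33.4764*t^4 - 36.4417*t^3 + 23.5045*t^2 - 10.2305*t + 1.4625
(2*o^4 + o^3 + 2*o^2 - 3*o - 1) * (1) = 2*o^4 + o^3 + 2*o^2 - 3*o - 1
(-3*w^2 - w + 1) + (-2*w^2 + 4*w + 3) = -5*w^2 + 3*w + 4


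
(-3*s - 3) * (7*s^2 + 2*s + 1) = -21*s^3 - 27*s^2 - 9*s - 3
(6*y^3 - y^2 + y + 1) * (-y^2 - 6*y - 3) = -6*y^5 - 35*y^4 - 13*y^3 - 4*y^2 - 9*y - 3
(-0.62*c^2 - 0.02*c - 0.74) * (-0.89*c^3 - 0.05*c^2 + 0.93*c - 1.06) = 0.5518*c^5 + 0.0488*c^4 + 0.083*c^3 + 0.6756*c^2 - 0.667*c + 0.7844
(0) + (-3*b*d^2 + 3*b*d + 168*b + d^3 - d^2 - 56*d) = -3*b*d^2 + 3*b*d + 168*b + d^3 - d^2 - 56*d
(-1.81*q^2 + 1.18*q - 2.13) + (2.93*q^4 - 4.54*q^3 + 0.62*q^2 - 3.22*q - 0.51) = 2.93*q^4 - 4.54*q^3 - 1.19*q^2 - 2.04*q - 2.64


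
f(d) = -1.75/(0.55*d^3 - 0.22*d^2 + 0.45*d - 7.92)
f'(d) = -1.75*(-1.65*d^2 + 0.44*d - 0.45)/(0.55*d^3 - 0.22*d^2 + 0.45*d - 7.92)^2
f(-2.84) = 0.07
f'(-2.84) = 0.05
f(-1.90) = 0.13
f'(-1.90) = 0.07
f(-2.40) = 0.10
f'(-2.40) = 0.06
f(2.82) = -0.44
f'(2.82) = 1.39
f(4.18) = -0.06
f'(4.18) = 0.05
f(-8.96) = 0.00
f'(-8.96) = 0.00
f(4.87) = -0.03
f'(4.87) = 0.02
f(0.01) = 0.22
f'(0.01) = 0.01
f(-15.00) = 0.00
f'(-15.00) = 0.00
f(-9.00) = 0.00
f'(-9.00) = 0.00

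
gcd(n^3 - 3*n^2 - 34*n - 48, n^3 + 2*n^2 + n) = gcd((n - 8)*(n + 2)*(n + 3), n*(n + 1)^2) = 1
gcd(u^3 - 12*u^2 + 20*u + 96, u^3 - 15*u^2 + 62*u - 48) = u^2 - 14*u + 48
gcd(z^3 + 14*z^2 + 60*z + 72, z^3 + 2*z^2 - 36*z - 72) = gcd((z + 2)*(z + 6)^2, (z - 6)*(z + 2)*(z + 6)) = z^2 + 8*z + 12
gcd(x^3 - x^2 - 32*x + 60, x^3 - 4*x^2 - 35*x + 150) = x^2 + x - 30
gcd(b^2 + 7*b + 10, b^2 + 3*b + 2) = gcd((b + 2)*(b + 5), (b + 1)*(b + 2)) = b + 2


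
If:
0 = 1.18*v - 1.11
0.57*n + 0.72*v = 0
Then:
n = -1.19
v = 0.94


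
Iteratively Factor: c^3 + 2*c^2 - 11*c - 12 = (c + 1)*(c^2 + c - 12) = (c - 3)*(c + 1)*(c + 4)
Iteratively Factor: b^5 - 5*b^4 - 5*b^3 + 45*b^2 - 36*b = (b - 4)*(b^4 - b^3 - 9*b^2 + 9*b) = (b - 4)*(b - 3)*(b^3 + 2*b^2 - 3*b) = (b - 4)*(b - 3)*(b + 3)*(b^2 - b) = b*(b - 4)*(b - 3)*(b + 3)*(b - 1)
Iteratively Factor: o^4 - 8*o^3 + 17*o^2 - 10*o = (o - 5)*(o^3 - 3*o^2 + 2*o) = o*(o - 5)*(o^2 - 3*o + 2) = o*(o - 5)*(o - 1)*(o - 2)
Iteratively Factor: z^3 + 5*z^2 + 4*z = (z + 4)*(z^2 + z) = z*(z + 4)*(z + 1)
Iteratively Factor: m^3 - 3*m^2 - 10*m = (m - 5)*(m^2 + 2*m) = (m - 5)*(m + 2)*(m)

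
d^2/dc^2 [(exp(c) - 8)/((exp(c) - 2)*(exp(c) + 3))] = (exp(4*c) - 33*exp(3*c) + 12*exp(2*c) - 194*exp(c) - 12)*exp(c)/(exp(6*c) + 3*exp(5*c) - 15*exp(4*c) - 35*exp(3*c) + 90*exp(2*c) + 108*exp(c) - 216)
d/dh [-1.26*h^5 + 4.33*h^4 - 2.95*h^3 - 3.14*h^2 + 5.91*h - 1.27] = -6.3*h^4 + 17.32*h^3 - 8.85*h^2 - 6.28*h + 5.91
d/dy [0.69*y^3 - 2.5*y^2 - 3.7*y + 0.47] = 2.07*y^2 - 5.0*y - 3.7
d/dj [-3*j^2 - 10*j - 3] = -6*j - 10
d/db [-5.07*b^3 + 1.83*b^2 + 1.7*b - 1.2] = -15.21*b^2 + 3.66*b + 1.7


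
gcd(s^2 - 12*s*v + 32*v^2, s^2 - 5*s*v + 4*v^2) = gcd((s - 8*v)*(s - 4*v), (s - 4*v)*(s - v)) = s - 4*v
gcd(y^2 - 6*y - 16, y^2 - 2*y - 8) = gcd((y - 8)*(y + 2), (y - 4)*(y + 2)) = y + 2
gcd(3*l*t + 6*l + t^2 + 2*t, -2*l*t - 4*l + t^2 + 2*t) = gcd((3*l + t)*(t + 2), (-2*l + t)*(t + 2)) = t + 2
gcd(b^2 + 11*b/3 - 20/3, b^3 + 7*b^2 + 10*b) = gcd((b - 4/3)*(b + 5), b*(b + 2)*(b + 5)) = b + 5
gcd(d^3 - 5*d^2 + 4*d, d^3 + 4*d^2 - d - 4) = d - 1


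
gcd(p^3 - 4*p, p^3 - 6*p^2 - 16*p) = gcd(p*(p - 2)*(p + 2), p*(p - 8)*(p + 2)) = p^2 + 2*p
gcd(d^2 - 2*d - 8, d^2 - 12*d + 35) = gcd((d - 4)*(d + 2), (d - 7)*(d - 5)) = 1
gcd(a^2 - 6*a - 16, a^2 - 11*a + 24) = a - 8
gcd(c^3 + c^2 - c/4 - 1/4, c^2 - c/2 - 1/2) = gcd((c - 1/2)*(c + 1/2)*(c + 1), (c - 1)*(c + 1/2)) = c + 1/2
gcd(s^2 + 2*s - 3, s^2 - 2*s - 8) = 1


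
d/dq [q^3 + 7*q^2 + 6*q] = 3*q^2 + 14*q + 6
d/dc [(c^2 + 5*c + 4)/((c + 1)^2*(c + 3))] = (-c^2 - 8*c - 13)/(c^4 + 8*c^3 + 22*c^2 + 24*c + 9)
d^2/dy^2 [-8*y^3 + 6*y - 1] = -48*y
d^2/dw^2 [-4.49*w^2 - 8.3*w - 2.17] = -8.98000000000000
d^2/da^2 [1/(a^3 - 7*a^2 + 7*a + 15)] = 2*((7 - 3*a)*(a^3 - 7*a^2 + 7*a + 15) + (3*a^2 - 14*a + 7)^2)/(a^3 - 7*a^2 + 7*a + 15)^3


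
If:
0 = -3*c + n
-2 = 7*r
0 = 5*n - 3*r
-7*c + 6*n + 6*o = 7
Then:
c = -2/35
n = -6/35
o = 89/70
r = -2/7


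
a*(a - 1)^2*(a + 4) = a^4 + 2*a^3 - 7*a^2 + 4*a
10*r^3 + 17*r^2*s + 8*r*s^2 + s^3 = (r + s)*(2*r + s)*(5*r + s)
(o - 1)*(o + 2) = o^2 + o - 2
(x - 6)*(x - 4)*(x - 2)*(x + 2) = x^4 - 10*x^3 + 20*x^2 + 40*x - 96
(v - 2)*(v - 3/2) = v^2 - 7*v/2 + 3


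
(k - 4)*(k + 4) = k^2 - 16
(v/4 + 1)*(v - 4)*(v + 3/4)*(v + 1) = v^4/4 + 7*v^3/16 - 61*v^2/16 - 7*v - 3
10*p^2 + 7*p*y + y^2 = (2*p + y)*(5*p + y)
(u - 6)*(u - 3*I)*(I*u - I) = I*u^3 + 3*u^2 - 7*I*u^2 - 21*u + 6*I*u + 18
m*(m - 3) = m^2 - 3*m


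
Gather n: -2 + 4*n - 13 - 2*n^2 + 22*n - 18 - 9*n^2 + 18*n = -11*n^2 + 44*n - 33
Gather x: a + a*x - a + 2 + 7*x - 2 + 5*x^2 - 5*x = 5*x^2 + x*(a + 2)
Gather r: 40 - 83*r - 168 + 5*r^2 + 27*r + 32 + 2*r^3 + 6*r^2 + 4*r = 2*r^3 + 11*r^2 - 52*r - 96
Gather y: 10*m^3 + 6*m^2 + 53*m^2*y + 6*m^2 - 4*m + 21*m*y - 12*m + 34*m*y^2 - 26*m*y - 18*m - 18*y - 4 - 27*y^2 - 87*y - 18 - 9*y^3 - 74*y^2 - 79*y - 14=10*m^3 + 12*m^2 - 34*m - 9*y^3 + y^2*(34*m - 101) + y*(53*m^2 - 5*m - 184) - 36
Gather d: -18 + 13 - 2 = -7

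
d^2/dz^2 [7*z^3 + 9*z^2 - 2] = 42*z + 18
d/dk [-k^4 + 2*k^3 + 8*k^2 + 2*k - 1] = -4*k^3 + 6*k^2 + 16*k + 2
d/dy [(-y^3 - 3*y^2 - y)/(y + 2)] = (-2*y^3 - 9*y^2 - 12*y - 2)/(y^2 + 4*y + 4)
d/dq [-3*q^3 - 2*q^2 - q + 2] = -9*q^2 - 4*q - 1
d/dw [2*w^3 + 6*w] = 6*w^2 + 6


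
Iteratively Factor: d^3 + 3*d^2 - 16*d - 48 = (d + 3)*(d^2 - 16) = (d + 3)*(d + 4)*(d - 4)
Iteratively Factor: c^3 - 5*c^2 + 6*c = (c - 3)*(c^2 - 2*c) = (c - 3)*(c - 2)*(c)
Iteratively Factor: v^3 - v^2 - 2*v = (v + 1)*(v^2 - 2*v) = v*(v + 1)*(v - 2)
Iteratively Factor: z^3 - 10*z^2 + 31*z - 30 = (z - 2)*(z^2 - 8*z + 15) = (z - 3)*(z - 2)*(z - 5)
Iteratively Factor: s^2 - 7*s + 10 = (s - 5)*(s - 2)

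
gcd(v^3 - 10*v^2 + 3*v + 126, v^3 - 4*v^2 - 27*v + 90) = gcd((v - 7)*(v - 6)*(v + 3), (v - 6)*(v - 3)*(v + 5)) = v - 6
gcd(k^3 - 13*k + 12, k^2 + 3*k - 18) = k - 3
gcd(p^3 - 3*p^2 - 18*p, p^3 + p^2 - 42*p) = p^2 - 6*p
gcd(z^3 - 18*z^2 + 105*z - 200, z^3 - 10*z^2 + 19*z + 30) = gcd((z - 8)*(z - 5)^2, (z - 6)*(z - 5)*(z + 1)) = z - 5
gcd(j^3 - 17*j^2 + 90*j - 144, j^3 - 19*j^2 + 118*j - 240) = j^2 - 14*j + 48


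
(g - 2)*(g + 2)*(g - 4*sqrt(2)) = g^3 - 4*sqrt(2)*g^2 - 4*g + 16*sqrt(2)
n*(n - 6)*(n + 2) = n^3 - 4*n^2 - 12*n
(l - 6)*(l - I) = l^2 - 6*l - I*l + 6*I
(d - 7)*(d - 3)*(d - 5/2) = d^3 - 25*d^2/2 + 46*d - 105/2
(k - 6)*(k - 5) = k^2 - 11*k + 30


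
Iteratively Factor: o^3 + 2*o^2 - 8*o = (o + 4)*(o^2 - 2*o) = (o - 2)*(o + 4)*(o)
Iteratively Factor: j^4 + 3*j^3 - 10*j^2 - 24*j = (j + 2)*(j^3 + j^2 - 12*j) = (j - 3)*(j + 2)*(j^2 + 4*j) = j*(j - 3)*(j + 2)*(j + 4)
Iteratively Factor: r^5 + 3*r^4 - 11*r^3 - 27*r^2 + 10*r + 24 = (r - 1)*(r^4 + 4*r^3 - 7*r^2 - 34*r - 24) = (r - 1)*(r + 4)*(r^3 - 7*r - 6) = (r - 1)*(r + 1)*(r + 4)*(r^2 - r - 6) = (r - 1)*(r + 1)*(r + 2)*(r + 4)*(r - 3)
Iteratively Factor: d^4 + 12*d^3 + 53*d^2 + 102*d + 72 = (d + 2)*(d^3 + 10*d^2 + 33*d + 36) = (d + 2)*(d + 3)*(d^2 + 7*d + 12) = (d + 2)*(d + 3)^2*(d + 4)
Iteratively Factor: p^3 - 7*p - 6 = (p - 3)*(p^2 + 3*p + 2) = (p - 3)*(p + 1)*(p + 2)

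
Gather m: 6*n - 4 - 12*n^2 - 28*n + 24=-12*n^2 - 22*n + 20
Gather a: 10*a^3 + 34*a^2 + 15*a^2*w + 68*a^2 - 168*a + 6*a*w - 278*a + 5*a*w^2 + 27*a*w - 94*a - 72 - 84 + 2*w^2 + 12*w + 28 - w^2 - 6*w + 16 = 10*a^3 + a^2*(15*w + 102) + a*(5*w^2 + 33*w - 540) + w^2 + 6*w - 112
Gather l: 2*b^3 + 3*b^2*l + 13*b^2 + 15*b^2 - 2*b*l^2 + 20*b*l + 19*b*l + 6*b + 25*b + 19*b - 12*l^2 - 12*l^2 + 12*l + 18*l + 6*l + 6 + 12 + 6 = 2*b^3 + 28*b^2 + 50*b + l^2*(-2*b - 24) + l*(3*b^2 + 39*b + 36) + 24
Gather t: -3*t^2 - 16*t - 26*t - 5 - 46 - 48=-3*t^2 - 42*t - 99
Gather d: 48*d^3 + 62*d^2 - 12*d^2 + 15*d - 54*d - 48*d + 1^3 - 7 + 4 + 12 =48*d^3 + 50*d^2 - 87*d + 10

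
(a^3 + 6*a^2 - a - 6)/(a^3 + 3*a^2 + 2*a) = (a^2 + 5*a - 6)/(a*(a + 2))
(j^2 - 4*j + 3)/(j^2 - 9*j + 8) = (j - 3)/(j - 8)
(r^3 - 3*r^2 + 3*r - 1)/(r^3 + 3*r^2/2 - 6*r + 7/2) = 2*(r - 1)/(2*r + 7)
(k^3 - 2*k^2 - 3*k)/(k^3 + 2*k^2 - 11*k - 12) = k/(k + 4)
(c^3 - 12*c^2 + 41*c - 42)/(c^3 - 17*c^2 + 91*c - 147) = (c - 2)/(c - 7)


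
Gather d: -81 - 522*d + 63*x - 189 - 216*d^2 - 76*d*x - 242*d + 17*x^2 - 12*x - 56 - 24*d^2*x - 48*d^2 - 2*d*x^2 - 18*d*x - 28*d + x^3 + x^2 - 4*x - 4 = d^2*(-24*x - 264) + d*(-2*x^2 - 94*x - 792) + x^3 + 18*x^2 + 47*x - 330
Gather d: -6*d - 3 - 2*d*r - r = d*(-2*r - 6) - r - 3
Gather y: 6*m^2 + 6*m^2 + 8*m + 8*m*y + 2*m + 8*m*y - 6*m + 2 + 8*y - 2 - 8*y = 12*m^2 + 16*m*y + 4*m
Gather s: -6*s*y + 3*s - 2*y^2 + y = s*(3 - 6*y) - 2*y^2 + y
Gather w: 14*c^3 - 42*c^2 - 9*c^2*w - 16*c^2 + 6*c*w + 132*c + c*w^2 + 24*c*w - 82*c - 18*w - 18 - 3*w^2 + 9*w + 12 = 14*c^3 - 58*c^2 + 50*c + w^2*(c - 3) + w*(-9*c^2 + 30*c - 9) - 6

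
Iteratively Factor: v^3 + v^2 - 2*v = (v)*(v^2 + v - 2) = v*(v - 1)*(v + 2)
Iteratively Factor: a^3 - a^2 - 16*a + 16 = (a + 4)*(a^2 - 5*a + 4) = (a - 1)*(a + 4)*(a - 4)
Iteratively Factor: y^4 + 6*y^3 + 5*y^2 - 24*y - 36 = (y + 3)*(y^3 + 3*y^2 - 4*y - 12) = (y - 2)*(y + 3)*(y^2 + 5*y + 6) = (y - 2)*(y + 2)*(y + 3)*(y + 3)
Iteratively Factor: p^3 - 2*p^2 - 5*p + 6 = (p - 1)*(p^2 - p - 6) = (p - 3)*(p - 1)*(p + 2)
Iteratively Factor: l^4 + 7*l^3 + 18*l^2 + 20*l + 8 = (l + 2)*(l^3 + 5*l^2 + 8*l + 4) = (l + 2)^2*(l^2 + 3*l + 2) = (l + 1)*(l + 2)^2*(l + 2)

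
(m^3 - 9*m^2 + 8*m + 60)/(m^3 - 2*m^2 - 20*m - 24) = (m - 5)/(m + 2)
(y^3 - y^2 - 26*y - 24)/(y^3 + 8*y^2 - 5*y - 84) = (y^2 - 5*y - 6)/(y^2 + 4*y - 21)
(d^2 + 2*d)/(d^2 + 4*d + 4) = d/(d + 2)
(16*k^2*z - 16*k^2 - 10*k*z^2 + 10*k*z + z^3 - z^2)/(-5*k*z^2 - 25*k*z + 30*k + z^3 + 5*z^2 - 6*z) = (16*k^2 - 10*k*z + z^2)/(-5*k*z - 30*k + z^2 + 6*z)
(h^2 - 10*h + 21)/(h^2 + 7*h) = (h^2 - 10*h + 21)/(h*(h + 7))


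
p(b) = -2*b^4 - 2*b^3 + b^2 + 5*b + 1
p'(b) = -8*b^3 - 6*b^2 + 2*b + 5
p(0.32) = 2.62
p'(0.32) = 4.76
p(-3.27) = -163.40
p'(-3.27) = 214.03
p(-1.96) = -19.42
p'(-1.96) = 38.27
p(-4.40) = -580.89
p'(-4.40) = 561.51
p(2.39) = -73.90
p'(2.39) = -133.71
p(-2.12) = -26.45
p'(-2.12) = 50.02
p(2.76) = -135.69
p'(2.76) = -203.38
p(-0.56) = -1.33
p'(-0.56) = 3.40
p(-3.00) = -113.00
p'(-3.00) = 161.00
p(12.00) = -44723.00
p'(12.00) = -14659.00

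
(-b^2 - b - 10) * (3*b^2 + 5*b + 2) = -3*b^4 - 8*b^3 - 37*b^2 - 52*b - 20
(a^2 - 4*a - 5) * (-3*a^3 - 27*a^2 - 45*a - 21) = -3*a^5 - 15*a^4 + 78*a^3 + 294*a^2 + 309*a + 105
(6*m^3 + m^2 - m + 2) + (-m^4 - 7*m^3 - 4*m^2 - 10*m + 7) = -m^4 - m^3 - 3*m^2 - 11*m + 9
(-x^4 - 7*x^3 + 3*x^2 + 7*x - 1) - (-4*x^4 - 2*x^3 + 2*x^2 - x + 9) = 3*x^4 - 5*x^3 + x^2 + 8*x - 10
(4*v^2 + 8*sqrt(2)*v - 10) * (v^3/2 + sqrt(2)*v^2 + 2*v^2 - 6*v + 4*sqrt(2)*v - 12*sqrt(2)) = 2*v^5 + 8*v^4 + 8*sqrt(2)*v^4 - 13*v^3 + 32*sqrt(2)*v^3 - 106*sqrt(2)*v^2 + 44*v^2 - 132*v - 40*sqrt(2)*v + 120*sqrt(2)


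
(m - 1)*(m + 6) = m^2 + 5*m - 6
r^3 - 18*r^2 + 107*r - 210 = (r - 7)*(r - 6)*(r - 5)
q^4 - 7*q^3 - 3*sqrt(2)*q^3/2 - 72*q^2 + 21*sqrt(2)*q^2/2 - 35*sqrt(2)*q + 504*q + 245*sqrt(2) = (q - 7)*(q - 7*sqrt(2))*(q + sqrt(2)/2)*(q + 5*sqrt(2))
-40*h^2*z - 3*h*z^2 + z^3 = z*(-8*h + z)*(5*h + z)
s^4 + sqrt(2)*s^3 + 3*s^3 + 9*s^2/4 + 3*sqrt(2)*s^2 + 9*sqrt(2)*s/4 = s*(s + 3/2)^2*(s + sqrt(2))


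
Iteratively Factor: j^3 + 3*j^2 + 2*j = (j + 2)*(j^2 + j) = j*(j + 2)*(j + 1)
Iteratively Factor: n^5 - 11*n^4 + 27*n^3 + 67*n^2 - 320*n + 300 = (n + 3)*(n^4 - 14*n^3 + 69*n^2 - 140*n + 100) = (n - 5)*(n + 3)*(n^3 - 9*n^2 + 24*n - 20) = (n - 5)*(n - 2)*(n + 3)*(n^2 - 7*n + 10) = (n - 5)*(n - 2)^2*(n + 3)*(n - 5)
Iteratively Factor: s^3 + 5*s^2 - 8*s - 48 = (s + 4)*(s^2 + s - 12) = (s - 3)*(s + 4)*(s + 4)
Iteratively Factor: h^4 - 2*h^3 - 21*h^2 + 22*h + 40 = (h - 2)*(h^3 - 21*h - 20) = (h - 2)*(h + 4)*(h^2 - 4*h - 5) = (h - 2)*(h + 1)*(h + 4)*(h - 5)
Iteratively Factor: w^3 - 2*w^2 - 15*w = (w + 3)*(w^2 - 5*w) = (w - 5)*(w + 3)*(w)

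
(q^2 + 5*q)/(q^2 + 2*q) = (q + 5)/(q + 2)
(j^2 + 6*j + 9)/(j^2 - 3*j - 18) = (j + 3)/(j - 6)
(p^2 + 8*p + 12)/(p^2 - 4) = (p + 6)/(p - 2)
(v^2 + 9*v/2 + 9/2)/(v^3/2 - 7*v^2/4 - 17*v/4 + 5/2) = 2*(2*v^2 + 9*v + 9)/(2*v^3 - 7*v^2 - 17*v + 10)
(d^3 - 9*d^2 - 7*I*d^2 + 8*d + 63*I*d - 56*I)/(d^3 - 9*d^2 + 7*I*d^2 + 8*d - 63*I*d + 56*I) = (d - 7*I)/(d + 7*I)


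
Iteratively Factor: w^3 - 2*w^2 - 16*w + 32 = (w + 4)*(w^2 - 6*w + 8) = (w - 4)*(w + 4)*(w - 2)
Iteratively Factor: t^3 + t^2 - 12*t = (t)*(t^2 + t - 12) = t*(t - 3)*(t + 4)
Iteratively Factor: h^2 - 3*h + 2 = (h - 2)*(h - 1)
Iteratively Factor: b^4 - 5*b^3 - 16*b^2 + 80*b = (b - 5)*(b^3 - 16*b) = (b - 5)*(b - 4)*(b^2 + 4*b) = (b - 5)*(b - 4)*(b + 4)*(b)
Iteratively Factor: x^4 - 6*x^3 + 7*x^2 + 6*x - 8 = (x - 4)*(x^3 - 2*x^2 - x + 2) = (x - 4)*(x - 2)*(x^2 - 1) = (x - 4)*(x - 2)*(x - 1)*(x + 1)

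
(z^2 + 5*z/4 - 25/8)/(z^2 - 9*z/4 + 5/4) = (z + 5/2)/(z - 1)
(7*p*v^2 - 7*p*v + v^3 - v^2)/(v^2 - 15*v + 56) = v*(7*p*v - 7*p + v^2 - v)/(v^2 - 15*v + 56)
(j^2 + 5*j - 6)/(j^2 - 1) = (j + 6)/(j + 1)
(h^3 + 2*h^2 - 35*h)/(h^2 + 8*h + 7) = h*(h - 5)/(h + 1)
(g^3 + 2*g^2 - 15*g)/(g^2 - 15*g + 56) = g*(g^2 + 2*g - 15)/(g^2 - 15*g + 56)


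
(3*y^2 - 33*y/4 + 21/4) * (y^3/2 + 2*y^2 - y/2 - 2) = 3*y^5/2 + 15*y^4/8 - 123*y^3/8 + 69*y^2/8 + 111*y/8 - 21/2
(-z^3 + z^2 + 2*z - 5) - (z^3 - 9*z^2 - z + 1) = -2*z^3 + 10*z^2 + 3*z - 6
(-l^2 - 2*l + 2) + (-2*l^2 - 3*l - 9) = -3*l^2 - 5*l - 7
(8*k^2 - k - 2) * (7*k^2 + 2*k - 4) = 56*k^4 + 9*k^3 - 48*k^2 + 8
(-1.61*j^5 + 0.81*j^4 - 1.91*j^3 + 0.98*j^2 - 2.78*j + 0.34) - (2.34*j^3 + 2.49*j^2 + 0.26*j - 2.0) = -1.61*j^5 + 0.81*j^4 - 4.25*j^3 - 1.51*j^2 - 3.04*j + 2.34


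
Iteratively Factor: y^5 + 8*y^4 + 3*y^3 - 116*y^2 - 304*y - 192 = (y + 4)*(y^4 + 4*y^3 - 13*y^2 - 64*y - 48) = (y + 3)*(y + 4)*(y^3 + y^2 - 16*y - 16) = (y + 1)*(y + 3)*(y + 4)*(y^2 - 16) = (y + 1)*(y + 3)*(y + 4)^2*(y - 4)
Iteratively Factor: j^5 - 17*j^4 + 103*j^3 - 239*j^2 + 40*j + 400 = (j + 1)*(j^4 - 18*j^3 + 121*j^2 - 360*j + 400) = (j - 5)*(j + 1)*(j^3 - 13*j^2 + 56*j - 80) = (j - 5)*(j - 4)*(j + 1)*(j^2 - 9*j + 20) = (j - 5)*(j - 4)^2*(j + 1)*(j - 5)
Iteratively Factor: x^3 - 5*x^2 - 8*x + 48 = (x - 4)*(x^2 - x - 12) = (x - 4)*(x + 3)*(x - 4)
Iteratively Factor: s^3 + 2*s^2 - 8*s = (s + 4)*(s^2 - 2*s) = s*(s + 4)*(s - 2)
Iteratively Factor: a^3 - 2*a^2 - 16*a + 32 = (a - 4)*(a^2 + 2*a - 8) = (a - 4)*(a + 4)*(a - 2)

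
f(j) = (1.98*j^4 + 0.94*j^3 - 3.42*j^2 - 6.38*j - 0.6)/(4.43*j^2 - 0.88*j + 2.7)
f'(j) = (0.88 - 8.86*j)*(1.98*j^4 + 0.94*j^3 - 3.42*j^2 - 6.38*j - 0.6)/(4.43*j^2 - 0.88*j + 2.7)^2 + (7.92*j^3 + 2.82*j^2 - 6.84*j - 6.38)/(4.43*j^2 - 0.88*j + 2.7)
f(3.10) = 3.70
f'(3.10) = 3.22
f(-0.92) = 0.42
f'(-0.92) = -0.01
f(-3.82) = 4.85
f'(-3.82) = -3.00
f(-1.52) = 0.59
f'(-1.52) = -0.61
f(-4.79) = 8.20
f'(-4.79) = -3.91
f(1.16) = -0.99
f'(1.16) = 1.46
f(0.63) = -1.39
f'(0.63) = -0.27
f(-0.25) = 0.24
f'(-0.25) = -1.21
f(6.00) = 16.62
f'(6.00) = 5.71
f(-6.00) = 13.60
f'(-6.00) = -5.01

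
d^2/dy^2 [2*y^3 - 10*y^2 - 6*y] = 12*y - 20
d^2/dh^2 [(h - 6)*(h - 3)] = 2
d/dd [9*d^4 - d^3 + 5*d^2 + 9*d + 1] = 36*d^3 - 3*d^2 + 10*d + 9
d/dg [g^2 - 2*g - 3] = 2*g - 2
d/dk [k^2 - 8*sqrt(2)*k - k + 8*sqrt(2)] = 2*k - 8*sqrt(2) - 1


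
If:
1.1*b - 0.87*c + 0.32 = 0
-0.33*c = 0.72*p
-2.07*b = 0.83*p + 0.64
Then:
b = -0.31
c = -0.03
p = 0.01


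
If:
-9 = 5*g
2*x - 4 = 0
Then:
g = -9/5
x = 2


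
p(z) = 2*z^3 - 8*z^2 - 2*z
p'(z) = 6*z^2 - 16*z - 2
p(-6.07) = -729.92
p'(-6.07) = 316.19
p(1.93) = -19.28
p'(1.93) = -10.53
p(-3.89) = -231.00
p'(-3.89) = 151.03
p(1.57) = -15.12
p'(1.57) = -12.33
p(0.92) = -7.05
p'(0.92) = -11.64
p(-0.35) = -0.37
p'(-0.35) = 4.34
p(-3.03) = -123.02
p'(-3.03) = 101.57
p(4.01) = -7.70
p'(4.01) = 30.32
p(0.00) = 0.00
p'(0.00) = -2.00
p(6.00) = 132.00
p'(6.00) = 118.00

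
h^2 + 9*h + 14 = (h + 2)*(h + 7)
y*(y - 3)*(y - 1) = y^3 - 4*y^2 + 3*y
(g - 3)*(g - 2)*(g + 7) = g^3 + 2*g^2 - 29*g + 42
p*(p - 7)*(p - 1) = p^3 - 8*p^2 + 7*p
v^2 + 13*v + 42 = (v + 6)*(v + 7)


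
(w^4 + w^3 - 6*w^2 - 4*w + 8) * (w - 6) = w^5 - 5*w^4 - 12*w^3 + 32*w^2 + 32*w - 48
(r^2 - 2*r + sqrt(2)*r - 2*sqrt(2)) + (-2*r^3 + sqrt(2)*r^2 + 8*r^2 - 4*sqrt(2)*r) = -2*r^3 + sqrt(2)*r^2 + 9*r^2 - 3*sqrt(2)*r - 2*r - 2*sqrt(2)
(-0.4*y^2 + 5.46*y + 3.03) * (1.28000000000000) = -0.512*y^2 + 6.9888*y + 3.8784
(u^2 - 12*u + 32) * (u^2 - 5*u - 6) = u^4 - 17*u^3 + 86*u^2 - 88*u - 192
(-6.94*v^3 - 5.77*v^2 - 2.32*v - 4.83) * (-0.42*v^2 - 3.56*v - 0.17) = 2.9148*v^5 + 27.1298*v^4 + 22.6954*v^3 + 11.2687*v^2 + 17.5892*v + 0.8211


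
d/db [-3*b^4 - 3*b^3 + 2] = b^2*(-12*b - 9)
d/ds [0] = 0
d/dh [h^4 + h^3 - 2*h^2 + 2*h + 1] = 4*h^3 + 3*h^2 - 4*h + 2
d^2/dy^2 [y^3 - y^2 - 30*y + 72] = 6*y - 2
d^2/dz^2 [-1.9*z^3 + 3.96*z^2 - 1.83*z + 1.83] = 7.92 - 11.4*z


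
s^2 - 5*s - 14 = (s - 7)*(s + 2)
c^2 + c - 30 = (c - 5)*(c + 6)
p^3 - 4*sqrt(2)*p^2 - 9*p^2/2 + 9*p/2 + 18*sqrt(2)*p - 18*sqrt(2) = (p - 3)*(p - 3/2)*(p - 4*sqrt(2))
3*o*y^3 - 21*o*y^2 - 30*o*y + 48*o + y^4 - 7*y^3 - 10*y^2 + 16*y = (3*o + y)*(y - 8)*(y - 1)*(y + 2)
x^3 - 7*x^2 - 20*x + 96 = (x - 8)*(x - 3)*(x + 4)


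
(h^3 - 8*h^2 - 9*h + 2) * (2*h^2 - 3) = 2*h^5 - 16*h^4 - 21*h^3 + 28*h^2 + 27*h - 6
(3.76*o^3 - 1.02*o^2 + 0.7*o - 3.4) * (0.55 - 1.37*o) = -5.1512*o^4 + 3.4654*o^3 - 1.52*o^2 + 5.043*o - 1.87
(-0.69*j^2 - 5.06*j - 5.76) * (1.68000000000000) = -1.1592*j^2 - 8.5008*j - 9.6768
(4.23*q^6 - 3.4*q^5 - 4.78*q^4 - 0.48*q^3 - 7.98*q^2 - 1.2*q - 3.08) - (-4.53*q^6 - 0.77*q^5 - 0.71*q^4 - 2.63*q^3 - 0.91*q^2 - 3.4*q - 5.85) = 8.76*q^6 - 2.63*q^5 - 4.07*q^4 + 2.15*q^3 - 7.07*q^2 + 2.2*q + 2.77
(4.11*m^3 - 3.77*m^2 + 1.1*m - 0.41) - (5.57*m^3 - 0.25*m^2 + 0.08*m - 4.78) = -1.46*m^3 - 3.52*m^2 + 1.02*m + 4.37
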